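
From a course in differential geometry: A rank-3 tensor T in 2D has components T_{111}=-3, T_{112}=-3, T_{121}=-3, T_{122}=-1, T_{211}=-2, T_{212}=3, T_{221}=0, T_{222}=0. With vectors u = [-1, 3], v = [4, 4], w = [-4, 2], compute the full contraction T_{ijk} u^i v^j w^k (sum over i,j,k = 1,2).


S = sum over i,j,k of T_{ijk} u_i v_j w_k. Expanding all 8 terms:
T_{111}*u_1*v_1*w_1 = -3*-1*4*-4 = -48  (running total: -48)
T_{112}*u_1*v_1*w_2 = -3*-1*4*2 = 24  (running total: -24)
T_{121}*u_1*v_2*w_1 = -3*-1*4*-4 = -48  (running total: -72)
T_{122}*u_1*v_2*w_2 = -1*-1*4*2 = 8  (running total: -64)
T_{211}*u_2*v_1*w_1 = -2*3*4*-4 = 96  (running total: 32)
T_{212}*u_2*v_1*w_2 = 3*3*4*2 = 72  (running total: 104)
T_{221}*u_2*v_2*w_1 = 0*3*4*-4 = 0  (running total: 104)
T_{222}*u_2*v_2*w_2 = 0*3*4*2 = 0  (running total: 104)
S = 104

104


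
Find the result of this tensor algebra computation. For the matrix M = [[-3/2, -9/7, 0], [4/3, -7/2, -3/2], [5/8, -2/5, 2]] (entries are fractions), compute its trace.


The trace is the sum of diagonal entries.
Diagonal: M[1,1] = -3/2, M[2,2] = -7/2, M[3,3] = 2
Tr(M) = -3/2 + -7/2 + 2
Computing step by step:
After adding M[1,1]: -3/2
After adding M[2,2]: -5
After adding M[3,3]: -3
Tr(M) = -3

-3


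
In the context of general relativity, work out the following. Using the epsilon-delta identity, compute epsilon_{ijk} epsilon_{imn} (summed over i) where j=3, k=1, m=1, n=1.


Using the identity: epsilon_{ijk} epsilon_{imn} = delta_{jm} delta_{kn} - delta_{jn} delta_{km}.
delta_{31} = 0
delta_{11} = 1
delta_{31} = 0
delta_{11} = 1
Result = 0 * 1 - 0 * 1 = 0 - 0 = 0

0


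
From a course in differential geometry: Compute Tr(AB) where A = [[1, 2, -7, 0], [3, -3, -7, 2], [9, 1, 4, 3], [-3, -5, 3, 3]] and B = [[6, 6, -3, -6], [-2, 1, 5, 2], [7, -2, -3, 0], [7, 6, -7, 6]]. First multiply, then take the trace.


Tr(AB) = sum_i (AB)_{ii} where (AB)_{ii} = sum_k A_{ik} B_{ki}.
(AB)_{11} = 1*6 + 2*-2 + -7*7 + 0*7 = -47
(AB)_{22} = 3*6 + -3*1 + -7*-2 + 2*6 = 41
(AB)_{33} = 9*-3 + 1*5 + 4*-3 + 3*-7 = -55
(AB)_{44} = -3*-6 + -5*2 + 3*0 + 3*6 = 26
Tr(AB) = -47 + 41 + -55 + 26 = -35

-35


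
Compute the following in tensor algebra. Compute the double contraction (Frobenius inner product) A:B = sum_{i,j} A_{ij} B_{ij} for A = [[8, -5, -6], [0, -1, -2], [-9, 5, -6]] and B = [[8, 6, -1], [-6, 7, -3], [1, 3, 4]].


A:B = sum over all i,j of A_{ij} * B_{ij}.
Row 1: 8*8=64, -5*6=-30, -6*-1=6 => row sum = 40
Row 2: 0*-6=0, -1*7=-7, -2*-3=6 => row sum = -1
Row 3: -9*1=-9, 5*3=15, -6*4=-24 => row sum = -18
Total = 40 + -1 + -18 = 21

21


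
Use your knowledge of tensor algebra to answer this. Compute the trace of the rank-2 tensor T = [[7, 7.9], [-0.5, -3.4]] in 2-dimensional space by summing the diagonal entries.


The contraction (trace) of a rank-2 tensor is the sum of its diagonal elements.
Diagonal entries: A[1,1] = 7, A[2,2] = -3.4
Tr(A) = 7 + -3.4 = 3.6

3.6


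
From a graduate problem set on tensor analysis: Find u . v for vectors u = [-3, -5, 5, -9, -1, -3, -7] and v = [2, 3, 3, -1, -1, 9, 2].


The inner product u . v = sum of u_i * v_i.
Term-by-term: -3 * 2, -5 * 3, 5 * 3, -9 * -1, -1 * -1, -3 * 9, -7 * 2
Products: -6, -15, 15, 9, 1, -27, -14
Sum = -6 + -15 + 15 + 9 + 1 + -27 + -14 = -37

-37


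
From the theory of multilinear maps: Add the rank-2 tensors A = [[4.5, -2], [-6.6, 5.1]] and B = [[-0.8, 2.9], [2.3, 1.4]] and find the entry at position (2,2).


Tensor addition is component-wise: (A + B)_{ij} = A_{ij} + B_{ij}.
A_{22} = 5.1
B_{22} = 1.4
(A + B)_{22} = 5.1 + 1.4 = 6.5

6.5


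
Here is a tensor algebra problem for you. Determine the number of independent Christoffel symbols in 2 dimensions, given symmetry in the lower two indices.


Christoffel symbols Gamma^k_{ij} are symmetric in i,j, so there are d * d(d+1)/2 independent symbols.
d = 2
d(d+1)/2 = 2 * 3 / 2 = 3
Total = 2 * 3 = 6

6


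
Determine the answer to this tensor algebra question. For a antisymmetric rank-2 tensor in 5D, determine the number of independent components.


A antisymmetric rank-2 tensor in d dimensions has d(d-1)/2 independent components.
d = 5
d(d-1)/2 = 5 * 4 / 2 = 20 / 2 = 10

10


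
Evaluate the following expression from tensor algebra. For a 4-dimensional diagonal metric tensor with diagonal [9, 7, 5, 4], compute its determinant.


For a diagonal metric, the determinant is the product of diagonal entries.
Diagonal entries: 9, 7, 5, 4
det(g) = 9 * 7 * 5 * 4 = 1260

1260


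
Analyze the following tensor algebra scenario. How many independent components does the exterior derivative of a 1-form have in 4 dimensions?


The exterior derivative of a p-form is a (p+1)-form.
Its number of independent components is C(n, p+1).
n = 4, p+1 = 2
C(4, 2) = 6

6


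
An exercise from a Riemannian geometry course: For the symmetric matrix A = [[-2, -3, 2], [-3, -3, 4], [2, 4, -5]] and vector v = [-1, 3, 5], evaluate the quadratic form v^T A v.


First compute Av:
(Av)_1 = -2*-1 + -3*3 + 2*5 = 3
(Av)_2 = -3*-1 + -3*3 + 4*5 = 14
(Av)_3 = 2*-1 + 4*3 + -5*5 = -15
Av = [3, 14, -15]
Then v^T (Av) = -1*3 + 3*14 + 5*-15
= -3 + 42 + -75 = -36

-36


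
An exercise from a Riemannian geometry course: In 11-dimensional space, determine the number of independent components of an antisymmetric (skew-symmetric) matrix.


An antisymmetric rank-2 tensor satisfies A_{ij} = -A_{ji}, so diagonal entries are zero.
The independent components are the upper-triangular entries: C(n, 2) = n(n-1)/2.
n = 11
C(11, 2) = 11 * 10 / 2 = 110 / 2 = 55

55


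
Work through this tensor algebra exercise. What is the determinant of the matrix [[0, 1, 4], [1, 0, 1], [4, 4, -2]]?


Expanding along the first row, det(A) = a11*M_11 - a12*M_12 + a13*M_13, where M_1j is the (1,j) minor.
Minor M_11 = 0*-2 - 1*4 = -4
Minor M_12 = 1*-2 - 1*4 = -6
Minor M_13 = 1*4 - 0*4 = 4
det = 0*(-4) - 1*(-6) + 4*(4)
    = 0 - -6 + 16
    = 22

22


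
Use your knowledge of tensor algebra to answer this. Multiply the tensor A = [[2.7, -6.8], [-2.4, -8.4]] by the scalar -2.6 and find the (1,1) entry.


Scalar multiplication: (cA)_{ij} = c * A_{ij}.
c = -2.6
A_{11} = 2.7
(cA)_{11} = -2.6 * 2.7 = -7.02

-7.02


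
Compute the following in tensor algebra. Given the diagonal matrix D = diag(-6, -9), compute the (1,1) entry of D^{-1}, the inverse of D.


For a diagonal matrix, the inverse has entries (D^{-1})_{ii} = 1/d_{ii}.
The diagonal entries are: d_{11} = -6, d_{22} = -9
We need (D^{-1})_{11} = 1/d_{11} = 1/-6 = -1/6

-1/6


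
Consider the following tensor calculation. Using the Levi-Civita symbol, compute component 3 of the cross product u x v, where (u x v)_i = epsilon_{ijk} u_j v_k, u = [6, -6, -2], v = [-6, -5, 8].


(u x v)_3 = sum_{j,k} epsilon_{3jk} u_j v_k. Only permutations of (1,2,3) contribute; the two non-zero terms are:
eps_{312} u_1 v_2 = 1 * 6 * -5 = -30
eps_{321} u_2 v_1 = -1 * -6 * -6 = -36
(u x v)_3 = -66

-66


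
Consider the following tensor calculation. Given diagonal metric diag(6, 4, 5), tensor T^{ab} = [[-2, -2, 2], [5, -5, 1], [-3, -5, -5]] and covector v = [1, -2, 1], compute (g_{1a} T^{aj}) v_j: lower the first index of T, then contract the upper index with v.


Step 1: lower the first index. For a diagonal metric, g_{ia} T^{aj} = g_{ii} T^{ij} (no sum on i).
g_{11} = 6
S_1{}^1 = 6 * T^{11} = 6 * -2 = -12
S_1{}^2 = 6 * T^{12} = 6 * -2 = -12
S_1{}^3 = 6 * T^{13} = 6 * 2 = 12
Step 2: contract S_1{}^j with v_j.
S_1{}^1 * v_1 = -12 * 1 = -12
S_1{}^2 * v_2 = -12 * -2 = 24
S_1{}^3 * v_3 = 12 * 1 = 12
Result = -12 + 24 + 12 = 24

24


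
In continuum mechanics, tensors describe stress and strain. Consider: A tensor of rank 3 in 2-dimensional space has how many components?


The number of components of a rank-r tensor in d dimensions is d^r.
Here d = 2 and r = 3.
2^3 = 8

8


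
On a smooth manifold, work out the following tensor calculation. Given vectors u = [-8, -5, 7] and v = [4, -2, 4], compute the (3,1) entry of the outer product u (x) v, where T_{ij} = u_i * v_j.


The outer product entry T_{ij} = u_i * v_j.
We need i=3, j=1.
u_3 = 7, v_1 = 4
T_{3,1} = 7 * 4 = 28

28


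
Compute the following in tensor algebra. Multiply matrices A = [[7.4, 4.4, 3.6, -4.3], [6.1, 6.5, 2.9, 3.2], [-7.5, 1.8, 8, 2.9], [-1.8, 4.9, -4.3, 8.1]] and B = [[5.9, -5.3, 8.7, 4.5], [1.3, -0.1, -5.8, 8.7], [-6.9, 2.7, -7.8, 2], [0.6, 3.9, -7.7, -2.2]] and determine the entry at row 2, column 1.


(AB)_{ij} = sum_k A_{ik} B_{kj}.
For i=2, j=1:
A_{21} * B_{11} = 6.1 * 5.9 = 35.99
A_{22} * B_{21} = 6.5 * 1.3 = 8.45
A_{23} * B_{31} = 2.9 * -6.9 = -20.01
A_{24} * B_{41} = 3.2 * 0.6 = 1.92
Sum = 35.99 + 8.45 + -20.01 + 1.92 = 26.35

26.35


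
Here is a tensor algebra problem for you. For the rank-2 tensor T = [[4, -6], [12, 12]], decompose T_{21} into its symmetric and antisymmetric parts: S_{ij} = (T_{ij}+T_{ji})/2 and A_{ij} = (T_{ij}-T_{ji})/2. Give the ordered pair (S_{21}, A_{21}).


T_{21} = 12
T_{12} = -6
S_{21} = (12 + -6)/2 = 6/2 = 3
A_{21} = (12 - -6)/2 = 18/2 = 9
Check: S + A = 3 + 9 = 12 = T_{21}.

(3, 9)


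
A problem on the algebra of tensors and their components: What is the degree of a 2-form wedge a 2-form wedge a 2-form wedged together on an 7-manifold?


The degree of a wedge product is the sum of the degrees of the individual forms.
Degrees: 2, 2, 2
Total degree = 2 + 2 + 2 = 6

6


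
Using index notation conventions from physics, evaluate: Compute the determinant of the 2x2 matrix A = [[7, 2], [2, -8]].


For a 2x2 matrix [[a, b], [c, d]], det = a*d - b*c.
a = 7, b = 2, c = 2, d = -8
a*d = 7 * -8 = -56
b*c = 2 * 2 = 4
det = -56 - 4 = -60

-60


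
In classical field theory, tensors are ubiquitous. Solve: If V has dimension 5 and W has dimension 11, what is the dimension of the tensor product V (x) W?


The dimension of a tensor product is the product of dimensions.
dim(V) = 5, dim(W) = 11
dim(V (x) W) = 5 * 11 = 55

55


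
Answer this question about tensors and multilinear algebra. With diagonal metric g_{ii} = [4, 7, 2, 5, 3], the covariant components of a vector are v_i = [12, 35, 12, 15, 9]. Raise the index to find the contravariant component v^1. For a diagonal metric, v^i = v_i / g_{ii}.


To raise an index with a diagonal metric: v^i = v_i / g_{ii}.
For index 1: v_1 = 12, g_{11} = 4
v^1 = 12 / 4 = 3

3


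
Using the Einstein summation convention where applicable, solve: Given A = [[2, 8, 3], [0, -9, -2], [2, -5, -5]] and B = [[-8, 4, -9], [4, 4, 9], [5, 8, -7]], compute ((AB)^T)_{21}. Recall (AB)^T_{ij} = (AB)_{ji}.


(AB)^T_{ij} = (AB)_{ji} = sum_k A_{jk} B_{ki}.
For i=2, j=1 we need (AB)_{12}:
A_{11} * B_{12} = 2 * 4 = 8
A_{12} * B_{22} = 8 * 4 = 32
A_{13} * B_{32} = 3 * 8 = 24
Sum = 8 + 32 + 24 = 64

64


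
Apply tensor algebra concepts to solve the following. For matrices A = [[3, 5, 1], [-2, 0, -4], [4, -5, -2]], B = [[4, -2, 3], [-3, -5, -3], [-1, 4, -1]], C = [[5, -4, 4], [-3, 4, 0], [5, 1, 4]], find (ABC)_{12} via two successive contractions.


(ABC)_{12} = sum_m (AB)_{1m} C_{m2}. First compute row 1 of AB.
(AB)_{11} = 3*4 + 5*-3 + 1*-1 = -4
(AB)_{12} = 3*-2 + 5*-5 + 1*4 = -27
(AB)_{13} = 3*3 + 5*-3 + 1*-1 = -7
Now contract with column 2 of C:
(AB)_{11} * C_{12} = -4 * -4 = 16
(AB)_{12} * C_{22} = -27 * 4 = -108
(AB)_{13} * C_{32} = -7 * 1 = -7
(ABC)_{12} = 16 + -108 + -7 = -99

-99


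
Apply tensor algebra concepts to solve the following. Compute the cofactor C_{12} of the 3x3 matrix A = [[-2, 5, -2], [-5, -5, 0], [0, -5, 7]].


To find cofactor C_{12}, delete row 1 and column 2.
The resulting 2x2 submatrix is: [[-5, 0], [0, 7]]
Minor M_{12} = -5*7 - 0*0
  = -35 - 0 = -35
Sign = (-1)^(1+2) = (-1)^3 = -1
Cofactor C_{12} = -1 * -35 = 35

35


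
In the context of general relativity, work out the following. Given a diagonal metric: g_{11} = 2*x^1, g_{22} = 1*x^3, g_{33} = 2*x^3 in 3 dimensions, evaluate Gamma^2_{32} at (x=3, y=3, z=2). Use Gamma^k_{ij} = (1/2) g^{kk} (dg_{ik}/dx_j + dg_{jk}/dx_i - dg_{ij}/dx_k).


For a diagonal metric, Gamma^k_{ij} = (1/2) g^{kk} (dg_{ik}/dx_j + dg_{jk}/dx_i - dg_{ij}/dx_k).
The metric is diagonal, so g_{ab} = 0 for a != b.
At the given point: g_{11} = 6, g_{22} = 27, g_{33} = 54
g^{22} = 1/27
dg_{32}/dx_2 = 0 (off-diagonal)
dg_{22}/dx_3 = dg_{22}/dx_3 = 0
dg_{32}/dx_2 = 0 (off-diagonal)
Numerator = 0 + 0 - 0 = 0
Gamma^2_{32} = 0 / (2 * 27) = 0

0


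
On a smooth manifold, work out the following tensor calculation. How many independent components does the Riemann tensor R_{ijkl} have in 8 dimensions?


The Riemann tensor in d dimensions has d^2(d^2 - 1)/12 independent components.
d = 8, so d^2 = 64
d^2 - 1 = 63
d^2(d^2 - 1) = 64 * 63 = 4032
Divide by 12: 4032 / 12 = 336

336


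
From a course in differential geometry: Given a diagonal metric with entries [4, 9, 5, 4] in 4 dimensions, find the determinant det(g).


For a diagonal metric, the determinant is the product of diagonal entries.
Diagonal entries: 4, 9, 5, 4
det(g) = 4 * 9 * 5 * 4 = 720

720


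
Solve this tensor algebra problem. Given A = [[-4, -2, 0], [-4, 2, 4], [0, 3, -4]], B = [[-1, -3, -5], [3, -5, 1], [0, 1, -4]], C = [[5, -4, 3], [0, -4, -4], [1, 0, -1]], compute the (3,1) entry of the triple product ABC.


(ABC)_{31} = sum_m (AB)_{3m} C_{m1}. First compute row 3 of AB.
(AB)_{31} = 0*-1 + 3*3 + -4*0 = 9
(AB)_{32} = 0*-3 + 3*-5 + -4*1 = -19
(AB)_{33} = 0*-5 + 3*1 + -4*-4 = 19
Now contract with column 1 of C:
(AB)_{31} * C_{11} = 9 * 5 = 45
(AB)_{32} * C_{21} = -19 * 0 = 0
(AB)_{33} * C_{31} = 19 * 1 = 19
(ABC)_{31} = 45 + 0 + 19 = 64

64


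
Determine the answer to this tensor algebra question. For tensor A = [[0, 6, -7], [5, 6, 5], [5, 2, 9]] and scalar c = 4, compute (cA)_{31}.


Scalar multiplication: (cA)_{ij} = c * A_{ij}.
c = 4
A_{31} = 5
(cA)_{31} = 4 * 5 = 20

20


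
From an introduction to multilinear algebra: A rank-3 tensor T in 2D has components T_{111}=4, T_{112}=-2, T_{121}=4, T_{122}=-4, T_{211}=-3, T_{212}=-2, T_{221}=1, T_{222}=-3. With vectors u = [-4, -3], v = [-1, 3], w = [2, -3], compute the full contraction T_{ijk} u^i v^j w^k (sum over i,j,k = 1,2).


S = sum over i,j,k of T_{ijk} u_i v_j w_k. Expanding all 8 terms:
T_{111}*u_1*v_1*w_1 = 4*-4*-1*2 = 32  (running total: 32)
T_{112}*u_1*v_1*w_2 = -2*-4*-1*-3 = 24  (running total: 56)
T_{121}*u_1*v_2*w_1 = 4*-4*3*2 = -96  (running total: -40)
T_{122}*u_1*v_2*w_2 = -4*-4*3*-3 = -144  (running total: -184)
T_{211}*u_2*v_1*w_1 = -3*-3*-1*2 = -18  (running total: -202)
T_{212}*u_2*v_1*w_2 = -2*-3*-1*-3 = 18  (running total: -184)
T_{221}*u_2*v_2*w_1 = 1*-3*3*2 = -18  (running total: -202)
T_{222}*u_2*v_2*w_2 = -3*-3*3*-3 = -81  (running total: -283)
S = -283

-283


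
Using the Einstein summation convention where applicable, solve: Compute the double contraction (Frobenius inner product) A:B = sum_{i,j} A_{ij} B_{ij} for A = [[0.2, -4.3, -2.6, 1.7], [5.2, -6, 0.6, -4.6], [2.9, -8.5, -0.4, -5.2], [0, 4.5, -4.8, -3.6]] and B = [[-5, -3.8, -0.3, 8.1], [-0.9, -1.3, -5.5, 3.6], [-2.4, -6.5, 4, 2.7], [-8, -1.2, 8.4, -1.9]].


A:B = sum over all i,j of A_{ij} * B_{ij}.
Row 1: 0.2*-5=-1, -4.3*-3.8=16.34, -2.6*-0.3=0.78, 1.7*8.1=13.77 => row sum = 29.89
Row 2: 5.2*-0.9=-4.68, -6*-1.3=7.8, 0.6*-5.5=-3.3, -4.6*3.6=-16.56 => row sum = -16.74
Row 3: 2.9*-2.4=-6.96, -8.5*-6.5=55.25, -0.4*4=-1.6, -5.2*2.7=-14.04 => row sum = 32.65
Row 4: 0*-8=0, 4.5*-1.2=-5.4, -4.8*8.4=-40.32, -3.6*-1.9=6.84 => row sum = -38.88
Total = 29.89 + -16.74 + 32.65 + -38.88 = 6.92

6.92


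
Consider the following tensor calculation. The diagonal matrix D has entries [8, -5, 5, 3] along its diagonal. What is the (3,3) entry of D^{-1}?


For a diagonal matrix, the inverse has entries (D^{-1})_{ii} = 1/d_{ii}.
The diagonal entries are: d_{11} = 8, d_{22} = -5, d_{33} = 5, d_{44} = 3
We need (D^{-1})_{33} = 1/d_{33} = 1/5 = 1/5

1/5


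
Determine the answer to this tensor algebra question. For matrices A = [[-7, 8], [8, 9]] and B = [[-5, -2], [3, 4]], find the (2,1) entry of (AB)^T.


(AB)^T_{ij} = (AB)_{ji} = sum_k A_{jk} B_{ki}.
For i=2, j=1 we need (AB)_{12}:
A_{11} * B_{12} = -7 * -2 = 14
A_{12} * B_{22} = 8 * 4 = 32
Sum = 14 + 32 = 46

46


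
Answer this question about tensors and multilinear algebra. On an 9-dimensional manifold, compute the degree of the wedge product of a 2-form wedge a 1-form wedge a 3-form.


The degree of a wedge product is the sum of the degrees of the individual forms.
Degrees: 2, 1, 3
Total degree = 2 + 1 + 3 = 6

6


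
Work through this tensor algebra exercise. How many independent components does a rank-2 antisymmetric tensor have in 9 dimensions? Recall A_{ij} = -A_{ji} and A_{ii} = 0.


An antisymmetric rank-2 tensor satisfies A_{ij} = -A_{ji}, so diagonal entries are zero.
The independent components are the upper-triangular entries: C(n, 2) = n(n-1)/2.
n = 9
C(9, 2) = 9 * 8 / 2 = 72 / 2 = 36

36


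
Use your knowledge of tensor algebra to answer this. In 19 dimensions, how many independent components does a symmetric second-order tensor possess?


A symmetric rank-2 tensor in d dimensions has d(d+1)/2 independent components.
d = 19
d(d+1)/2 = 19 * 20 / 2 = 380 / 2 = 190

190


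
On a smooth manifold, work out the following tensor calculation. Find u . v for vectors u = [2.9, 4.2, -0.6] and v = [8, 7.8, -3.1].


The inner product u . v = sum of u_i * v_i.
Term-by-term: 2.9 * 8, 4.2 * 7.8, -0.6 * -3.1
Products: 23.2, 32.76, 1.86
Sum = 23.2 + 32.76 + 1.86 = 57.82

57.82


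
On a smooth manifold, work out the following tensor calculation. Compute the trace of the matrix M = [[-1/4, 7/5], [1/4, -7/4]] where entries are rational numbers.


The trace is the sum of diagonal entries.
Diagonal: M[1,1] = -1/4, M[2,2] = -7/4
Tr(M) = -1/4 + -7/4
Computing step by step:
After adding M[1,1]: -1/4
After adding M[2,2]: -2
Tr(M) = -2

-2


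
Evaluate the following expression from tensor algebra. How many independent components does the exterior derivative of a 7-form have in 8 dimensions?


The exterior derivative of a p-form is a (p+1)-form.
Its number of independent components is C(n, p+1).
n = 8, p+1 = 8
C(8, 8) = 1

1


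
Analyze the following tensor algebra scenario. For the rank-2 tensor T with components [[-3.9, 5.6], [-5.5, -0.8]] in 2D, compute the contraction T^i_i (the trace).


The contraction (trace) of a rank-2 tensor is the sum of its diagonal elements.
Diagonal entries: A[1,1] = -3.9, A[2,2] = -0.8
Tr(A) = -3.9 + -0.8 = -4.7

-4.7


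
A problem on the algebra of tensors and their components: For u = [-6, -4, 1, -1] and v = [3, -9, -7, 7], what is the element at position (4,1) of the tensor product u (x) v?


The outer product entry T_{ij} = u_i * v_j.
We need i=4, j=1.
u_4 = -1, v_1 = 3
T_{4,1} = -1 * 3 = -3

-3


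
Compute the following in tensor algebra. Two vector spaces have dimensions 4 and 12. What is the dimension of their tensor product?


The dimension of a tensor product is the product of dimensions.
dim(V) = 4, dim(W) = 12
dim(V (x) W) = 4 * 12 = 48

48


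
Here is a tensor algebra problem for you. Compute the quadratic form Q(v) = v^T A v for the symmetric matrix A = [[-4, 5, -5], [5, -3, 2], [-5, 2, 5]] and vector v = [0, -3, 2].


First compute Av:
(Av)_1 = -4*0 + 5*-3 + -5*2 = -25
(Av)_2 = 5*0 + -3*-3 + 2*2 = 13
(Av)_3 = -5*0 + 2*-3 + 5*2 = 4
Av = [-25, 13, 4]
Then v^T (Av) = 0*-25 + -3*13 + 2*4
= 0 + -39 + 8 = -31

-31


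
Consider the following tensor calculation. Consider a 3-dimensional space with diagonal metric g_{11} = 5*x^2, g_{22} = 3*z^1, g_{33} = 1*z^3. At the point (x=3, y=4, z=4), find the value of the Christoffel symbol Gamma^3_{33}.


For a diagonal metric, Gamma^k_{ij} = (1/2) g^{kk} (dg_{ik}/dx_j + dg_{jk}/dx_i - dg_{ij}/dx_k).
The metric is diagonal, so g_{ab} = 0 for a != b.
At the given point: g_{11} = 45, g_{22} = 12, g_{33} = 64
g^{33} = 1/64
dg_{33}/dx_3 = dg_{33}/dx_3 = 48
dg_{33}/dx_3 = dg_{33}/dx_3 = 48
dg_{33}/dx_3 = dg_{33}/dx_3 = 48
Numerator = 48 + 48 - 48 = 48
Gamma^3_{33} = 48 / (2 * 64) = 3/8

3/8


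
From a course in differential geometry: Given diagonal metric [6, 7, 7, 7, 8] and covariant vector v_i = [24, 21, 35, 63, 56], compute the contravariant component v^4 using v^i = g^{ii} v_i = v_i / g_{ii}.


To raise an index with a diagonal metric: v^i = v_i / g_{ii}.
For index 4: v_4 = 63, g_{44} = 7
v^4 = 63 / 7 = 9

9


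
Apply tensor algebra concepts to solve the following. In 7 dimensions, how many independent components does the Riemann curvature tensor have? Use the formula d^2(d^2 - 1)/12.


The Riemann tensor in d dimensions has d^2(d^2 - 1)/12 independent components.
d = 7, so d^2 = 49
d^2 - 1 = 48
d^2(d^2 - 1) = 49 * 48 = 2352
Divide by 12: 2352 / 12 = 196

196


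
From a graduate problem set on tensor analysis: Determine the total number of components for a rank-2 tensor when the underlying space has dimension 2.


The number of components of a rank-r tensor in d dimensions is d^r.
Here d = 2 and r = 2.
2^2 = 4

4


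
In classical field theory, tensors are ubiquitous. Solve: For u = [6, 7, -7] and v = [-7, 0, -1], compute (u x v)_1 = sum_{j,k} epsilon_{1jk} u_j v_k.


(u x v)_1 = sum_{j,k} epsilon_{1jk} u_j v_k. Only permutations of (1,2,3) contribute; the two non-zero terms are:
eps_{123} u_2 v_3 = 1 * 7 * -1 = -7
eps_{132} u_3 v_2 = -1 * -7 * 0 = 0
(u x v)_1 = -7

-7


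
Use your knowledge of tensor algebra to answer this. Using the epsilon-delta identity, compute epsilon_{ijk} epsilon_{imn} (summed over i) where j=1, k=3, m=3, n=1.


Using the identity: epsilon_{ijk} epsilon_{imn} = delta_{jm} delta_{kn} - delta_{jn} delta_{km}.
delta_{13} = 0
delta_{31} = 0
delta_{11} = 1
delta_{33} = 1
Result = 0 * 0 - 1 * 1 = 0 - 1 = -1

-1


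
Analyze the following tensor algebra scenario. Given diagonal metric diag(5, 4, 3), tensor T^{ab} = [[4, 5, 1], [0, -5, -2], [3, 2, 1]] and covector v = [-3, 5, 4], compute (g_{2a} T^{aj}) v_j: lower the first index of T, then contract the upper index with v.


Step 1: lower the first index. For a diagonal metric, g_{ia} T^{aj} = g_{ii} T^{ij} (no sum on i).
g_{22} = 4
S_2{}^1 = 4 * T^{21} = 4 * 0 = 0
S_2{}^2 = 4 * T^{22} = 4 * -5 = -20
S_2{}^3 = 4 * T^{23} = 4 * -2 = -8
Step 2: contract S_2{}^j with v_j.
S_2{}^1 * v_1 = 0 * -3 = 0
S_2{}^2 * v_2 = -20 * 5 = -100
S_2{}^3 * v_3 = -8 * 4 = -32
Result = 0 + -100 + -32 = -132

-132


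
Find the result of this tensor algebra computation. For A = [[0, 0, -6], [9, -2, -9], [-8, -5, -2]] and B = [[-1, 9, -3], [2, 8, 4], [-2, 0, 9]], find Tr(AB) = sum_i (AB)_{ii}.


Tr(AB) = sum_i (AB)_{ii} where (AB)_{ii} = sum_k A_{ik} B_{ki}.
(AB)_{11} = 0*-1 + 0*2 + -6*-2 = 12
(AB)_{22} = 9*9 + -2*8 + -9*0 = 65
(AB)_{33} = -8*-3 + -5*4 + -2*9 = -14
Tr(AB) = 12 + 65 + -14 = 63

63


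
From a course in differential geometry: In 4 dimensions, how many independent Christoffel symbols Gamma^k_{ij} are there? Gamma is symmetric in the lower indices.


Christoffel symbols Gamma^k_{ij} are symmetric in i,j, so there are d * d(d+1)/2 independent symbols.
d = 4
d(d+1)/2 = 4 * 5 / 2 = 10
Total = 4 * 10 = 40

40


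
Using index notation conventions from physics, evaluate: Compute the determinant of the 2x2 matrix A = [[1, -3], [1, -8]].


For a 2x2 matrix [[a, b], [c, d]], det = a*d - b*c.
a = 1, b = -3, c = 1, d = -8
a*d = 1 * -8 = -8
b*c = -3 * 1 = -3
det = -8 - -3 = -5

-5


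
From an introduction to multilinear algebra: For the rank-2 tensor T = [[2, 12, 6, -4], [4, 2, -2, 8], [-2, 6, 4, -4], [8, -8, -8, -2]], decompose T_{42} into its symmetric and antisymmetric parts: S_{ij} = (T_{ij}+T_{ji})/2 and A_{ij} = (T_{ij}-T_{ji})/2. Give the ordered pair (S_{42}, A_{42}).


T_{42} = -8
T_{24} = 8
S_{42} = (-8 + 8)/2 = 0/2 = 0
A_{42} = (-8 - 8)/2 = -16/2 = -8
Check: S + A = 0 + -8 = -8 = T_{42}.

(0, -8)


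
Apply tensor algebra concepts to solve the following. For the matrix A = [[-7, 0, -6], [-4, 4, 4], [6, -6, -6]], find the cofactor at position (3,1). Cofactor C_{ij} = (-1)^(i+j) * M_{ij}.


To find cofactor C_{31}, delete row 3 and column 1.
The resulting 2x2 submatrix is: [[0, -6], [4, 4]]
Minor M_{31} = 0*4 - -6*4
  = 0 - -24 = 24
Sign = (-1)^(3+1) = (-1)^4 = 1
Cofactor C_{31} = 1 * 24 = 24

24


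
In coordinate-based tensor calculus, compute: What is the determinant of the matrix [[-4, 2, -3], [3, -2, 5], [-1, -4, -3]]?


Expanding along the first row, det(A) = a11*M_11 - a12*M_12 + a13*M_13, where M_1j is the (1,j) minor.
Minor M_11 = -2*-3 - 5*-4 = 26
Minor M_12 = 3*-3 - 5*-1 = -4
Minor M_13 = 3*-4 - -2*-1 = -14
det = -4*(26) - 2*(-4) + -3*(-14)
    = -104 - -8 + 42
    = -54

-54


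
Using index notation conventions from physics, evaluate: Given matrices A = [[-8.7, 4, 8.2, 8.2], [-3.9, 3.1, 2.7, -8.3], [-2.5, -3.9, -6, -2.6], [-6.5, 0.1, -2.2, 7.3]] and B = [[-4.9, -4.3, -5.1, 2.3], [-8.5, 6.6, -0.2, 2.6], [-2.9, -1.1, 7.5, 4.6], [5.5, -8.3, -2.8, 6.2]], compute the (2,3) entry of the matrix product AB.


(AB)_{ij} = sum_k A_{ik} B_{kj}.
For i=2, j=3:
A_{21} * B_{13} = -3.9 * -5.1 = 19.89
A_{22} * B_{23} = 3.1 * -0.2 = -0.62
A_{23} * B_{33} = 2.7 * 7.5 = 20.25
A_{24} * B_{43} = -8.3 * -2.8 = 23.24
Sum = 19.89 + -0.62 + 20.25 + 23.24 = 62.76

62.76


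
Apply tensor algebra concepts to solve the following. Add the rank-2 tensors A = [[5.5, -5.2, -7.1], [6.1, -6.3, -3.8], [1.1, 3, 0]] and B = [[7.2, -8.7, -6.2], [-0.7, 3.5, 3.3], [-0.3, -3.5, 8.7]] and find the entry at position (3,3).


Tensor addition is component-wise: (A + B)_{ij} = A_{ij} + B_{ij}.
A_{33} = 0
B_{33} = 8.7
(A + B)_{33} = 0 + 8.7 = 8.7

8.7


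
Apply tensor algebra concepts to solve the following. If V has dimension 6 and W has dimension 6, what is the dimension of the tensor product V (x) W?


The dimension of a tensor product is the product of dimensions.
dim(V) = 6, dim(W) = 6
dim(V (x) W) = 6 * 6 = 36

36


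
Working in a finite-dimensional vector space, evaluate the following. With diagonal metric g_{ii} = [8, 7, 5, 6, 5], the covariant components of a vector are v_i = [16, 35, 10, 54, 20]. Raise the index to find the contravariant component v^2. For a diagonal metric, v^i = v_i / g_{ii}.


To raise an index with a diagonal metric: v^i = v_i / g_{ii}.
For index 2: v_2 = 35, g_{22} = 7
v^2 = 35 / 7 = 5

5


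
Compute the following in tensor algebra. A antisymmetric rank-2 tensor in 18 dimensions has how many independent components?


A antisymmetric rank-2 tensor in d dimensions has d(d-1)/2 independent components.
d = 18
d(d-1)/2 = 18 * 17 / 2 = 306 / 2 = 153

153


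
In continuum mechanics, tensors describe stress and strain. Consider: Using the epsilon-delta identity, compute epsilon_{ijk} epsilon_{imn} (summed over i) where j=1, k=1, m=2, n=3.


Using the identity: epsilon_{ijk} epsilon_{imn} = delta_{jm} delta_{kn} - delta_{jn} delta_{km}.
delta_{12} = 0
delta_{13} = 0
delta_{13} = 0
delta_{12} = 0
Result = 0 * 0 - 0 * 0 = 0 - 0 = 0

0


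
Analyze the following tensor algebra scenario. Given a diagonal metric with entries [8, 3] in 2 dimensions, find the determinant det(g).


For a diagonal metric, the determinant is the product of diagonal entries.
Diagonal entries: 8, 3
det(g) = 8 * 3 = 24

24


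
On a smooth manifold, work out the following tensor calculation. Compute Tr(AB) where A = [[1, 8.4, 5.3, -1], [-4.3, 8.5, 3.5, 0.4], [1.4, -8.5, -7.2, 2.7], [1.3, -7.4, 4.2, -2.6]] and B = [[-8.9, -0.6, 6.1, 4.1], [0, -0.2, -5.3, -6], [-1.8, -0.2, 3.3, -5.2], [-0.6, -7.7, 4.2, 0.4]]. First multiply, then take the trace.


Tr(AB) = sum_i (AB)_{ii} where (AB)_{ii} = sum_k A_{ik} B_{ki}.
(AB)_{11} = 1*-8.9 + 8.4*0 + 5.3*-1.8 + -1*-0.6 = -17.84
(AB)_{22} = -4.3*-0.6 + 8.5*-0.2 + 3.5*-0.2 + 0.4*-7.7 = -2.9
(AB)_{33} = 1.4*6.1 + -8.5*-5.3 + -7.2*3.3 + 2.7*4.2 = 41.17
(AB)_{44} = 1.3*4.1 + -7.4*-6 + 4.2*-5.2 + -2.6*0.4 = 26.85
Tr(AB) = -17.84 + -2.9 + 41.17 + 26.85 = 47.28

47.28


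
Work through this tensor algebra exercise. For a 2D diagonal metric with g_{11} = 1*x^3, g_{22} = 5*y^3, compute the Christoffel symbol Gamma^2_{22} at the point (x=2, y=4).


For a diagonal metric, Gamma^k_{ij} = (1/2) g^{kk} (dg_{ik}/dx_j + dg_{jk}/dx_i - dg_{ij}/dx_k).
The metric is diagonal, so g_{ab} = 0 for a != b.
At the given point: g_{11} = 8, g_{22} = 320
g^{22} = 1/320
dg_{22}/dx_2 = dg_{22}/dx_2 = 240
dg_{22}/dx_2 = dg_{22}/dx_2 = 240
dg_{22}/dx_2 = dg_{22}/dx_2 = 240
Numerator = 240 + 240 - 240 = 240
Gamma^2_{22} = 240 / (2 * 320) = 3/8

3/8


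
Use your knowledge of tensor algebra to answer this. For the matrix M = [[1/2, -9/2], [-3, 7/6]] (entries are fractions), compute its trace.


The trace is the sum of diagonal entries.
Diagonal: M[1,1] = 1/2, M[2,2] = 7/6
Tr(M) = 1/2 + 7/6
Computing step by step:
After adding M[1,1]: 1/2
After adding M[2,2]: 5/3
Tr(M) = 5/3

5/3


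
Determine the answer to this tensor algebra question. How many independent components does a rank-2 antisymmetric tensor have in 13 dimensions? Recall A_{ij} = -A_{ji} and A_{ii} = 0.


An antisymmetric rank-2 tensor satisfies A_{ij} = -A_{ji}, so diagonal entries are zero.
The independent components are the upper-triangular entries: C(n, 2) = n(n-1)/2.
n = 13
C(13, 2) = 13 * 12 / 2 = 156 / 2 = 78

78


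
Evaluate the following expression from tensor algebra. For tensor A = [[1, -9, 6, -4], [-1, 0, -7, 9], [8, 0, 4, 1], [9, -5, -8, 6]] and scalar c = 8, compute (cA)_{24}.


Scalar multiplication: (cA)_{ij} = c * A_{ij}.
c = 8
A_{24} = 9
(cA)_{24} = 8 * 9 = 72

72


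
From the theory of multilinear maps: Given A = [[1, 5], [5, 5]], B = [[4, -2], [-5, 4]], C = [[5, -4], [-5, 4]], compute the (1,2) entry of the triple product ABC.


(ABC)_{12} = sum_m (AB)_{1m} C_{m2}. First compute row 1 of AB.
(AB)_{11} = 1*4 + 5*-5 = -21
(AB)_{12} = 1*-2 + 5*4 = 18
Now contract with column 2 of C:
(AB)_{11} * C_{12} = -21 * -4 = 84
(AB)_{12} * C_{22} = 18 * 4 = 72
(ABC)_{12} = 84 + 72 = 156

156


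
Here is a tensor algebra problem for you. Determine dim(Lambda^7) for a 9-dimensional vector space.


The dimension of the space of p-forms on an n-dimensional space is C(n, p).
n = 9, p = 7
C(9, 7) = 9! / (7! * 2!) = 36

36


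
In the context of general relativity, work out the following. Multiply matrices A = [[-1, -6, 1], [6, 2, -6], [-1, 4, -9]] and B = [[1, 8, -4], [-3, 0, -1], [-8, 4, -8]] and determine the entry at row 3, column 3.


(AB)_{ij} = sum_k A_{ik} B_{kj}.
For i=3, j=3:
A_{31} * B_{13} = -1 * -4 = 4
A_{32} * B_{23} = 4 * -1 = -4
A_{33} * B_{33} = -9 * -8 = 72
Sum = 4 + -4 + 72 = 72

72


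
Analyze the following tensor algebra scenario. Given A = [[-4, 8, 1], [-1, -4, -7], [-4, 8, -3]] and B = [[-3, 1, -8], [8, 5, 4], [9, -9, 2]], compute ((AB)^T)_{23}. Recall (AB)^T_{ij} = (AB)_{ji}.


(AB)^T_{ij} = (AB)_{ji} = sum_k A_{jk} B_{ki}.
For i=2, j=3 we need (AB)_{32}:
A_{31} * B_{12} = -4 * 1 = -4
A_{32} * B_{22} = 8 * 5 = 40
A_{33} * B_{32} = -3 * -9 = 27
Sum = -4 + 40 + 27 = 63

63


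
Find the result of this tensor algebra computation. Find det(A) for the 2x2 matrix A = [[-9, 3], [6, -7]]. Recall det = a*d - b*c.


For a 2x2 matrix [[a, b], [c, d]], det = a*d - b*c.
a = -9, b = 3, c = 6, d = -7
a*d = -9 * -7 = 63
b*c = 3 * 6 = 18
det = 63 - 18 = 45

45


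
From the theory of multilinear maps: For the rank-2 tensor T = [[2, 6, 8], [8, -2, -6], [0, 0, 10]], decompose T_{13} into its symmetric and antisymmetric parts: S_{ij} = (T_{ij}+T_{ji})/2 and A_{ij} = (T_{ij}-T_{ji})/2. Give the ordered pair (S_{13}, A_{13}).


T_{13} = 8
T_{31} = 0
S_{13} = (8 + 0)/2 = 8/2 = 4
A_{13} = (8 - 0)/2 = 8/2 = 4
Check: S + A = 4 + 4 = 8 = T_{13}.

(4, 4)


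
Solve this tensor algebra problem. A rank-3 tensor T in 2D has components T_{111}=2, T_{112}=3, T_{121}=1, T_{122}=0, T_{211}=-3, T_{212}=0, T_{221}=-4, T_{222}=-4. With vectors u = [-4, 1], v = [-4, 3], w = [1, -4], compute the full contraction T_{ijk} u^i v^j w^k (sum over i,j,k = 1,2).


S = sum over i,j,k of T_{ijk} u_i v_j w_k. Expanding all 8 terms:
T_{111}*u_1*v_1*w_1 = 2*-4*-4*1 = 32  (running total: 32)
T_{112}*u_1*v_1*w_2 = 3*-4*-4*-4 = -192  (running total: -160)
T_{121}*u_1*v_2*w_1 = 1*-4*3*1 = -12  (running total: -172)
T_{122}*u_1*v_2*w_2 = 0*-4*3*-4 = 0  (running total: -172)
T_{211}*u_2*v_1*w_1 = -3*1*-4*1 = 12  (running total: -160)
T_{212}*u_2*v_1*w_2 = 0*1*-4*-4 = 0  (running total: -160)
T_{221}*u_2*v_2*w_1 = -4*1*3*1 = -12  (running total: -172)
T_{222}*u_2*v_2*w_2 = -4*1*3*-4 = 48  (running total: -124)
S = -124

-124


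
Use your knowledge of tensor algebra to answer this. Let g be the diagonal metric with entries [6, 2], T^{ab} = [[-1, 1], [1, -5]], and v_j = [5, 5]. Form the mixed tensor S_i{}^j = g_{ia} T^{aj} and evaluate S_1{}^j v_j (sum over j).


Step 1: lower the first index. For a diagonal metric, g_{ia} T^{aj} = g_{ii} T^{ij} (no sum on i).
g_{11} = 6
S_1{}^1 = 6 * T^{11} = 6 * -1 = -6
S_1{}^2 = 6 * T^{12} = 6 * 1 = 6
Step 2: contract S_1{}^j with v_j.
S_1{}^1 * v_1 = -6 * 5 = -30
S_1{}^2 * v_2 = 6 * 5 = 30
Result = -30 + 30 = 0

0


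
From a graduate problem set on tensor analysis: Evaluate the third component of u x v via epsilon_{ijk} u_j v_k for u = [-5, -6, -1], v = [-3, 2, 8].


(u x v)_3 = sum_{j,k} epsilon_{3jk} u_j v_k. Only permutations of (1,2,3) contribute; the two non-zero terms are:
eps_{312} u_1 v_2 = 1 * -5 * 2 = -10
eps_{321} u_2 v_1 = -1 * -6 * -3 = -18
(u x v)_3 = -28

-28


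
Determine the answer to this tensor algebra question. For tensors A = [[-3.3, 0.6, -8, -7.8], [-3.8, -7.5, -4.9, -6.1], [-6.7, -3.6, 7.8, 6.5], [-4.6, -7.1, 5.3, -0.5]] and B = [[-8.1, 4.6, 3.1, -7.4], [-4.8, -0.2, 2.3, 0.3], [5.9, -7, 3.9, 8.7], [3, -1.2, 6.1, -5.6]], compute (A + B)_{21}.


Tensor addition is component-wise: (A + B)_{ij} = A_{ij} + B_{ij}.
A_{21} = -3.8
B_{21} = -4.8
(A + B)_{21} = -3.8 + -4.8 = -8.6

-8.6


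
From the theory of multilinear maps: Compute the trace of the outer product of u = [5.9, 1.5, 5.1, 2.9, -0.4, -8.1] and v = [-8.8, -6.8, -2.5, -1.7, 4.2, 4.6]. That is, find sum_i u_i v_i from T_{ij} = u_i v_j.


The outer product gives T_{ij} = u_i v_j.
The trace (contraction) is Tr(T) = sum_i T_{ii} = sum_i u_i v_i.
Diagonal entries:
T_{11} = u_1 * v_1 = 5.9 * -8.8 = -51.92
T_{22} = u_2 * v_2 = 1.5 * -6.8 = -10.2
T_{33} = u_3 * v_3 = 5.1 * -2.5 = -12.75
T_{44} = u_4 * v_4 = 2.9 * -1.7 = -4.93
T_{55} = u_5 * v_5 = -0.4 * 4.2 = -1.68
T_{66} = u_6 * v_6 = -8.1 * 4.6 = -37.26
Tr(T) = -51.92 + -10.2 + -12.75 + -4.93 + -1.68 + -37.26 = -118.74

-118.74


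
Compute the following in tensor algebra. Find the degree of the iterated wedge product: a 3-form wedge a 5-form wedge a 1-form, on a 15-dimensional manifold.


The degree of a wedge product is the sum of the degrees of the individual forms.
Degrees: 3, 5, 1
Total degree = 3 + 5 + 1 = 9

9


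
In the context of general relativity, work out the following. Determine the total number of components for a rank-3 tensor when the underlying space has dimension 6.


The number of components of a rank-r tensor in d dimensions is d^r.
Here d = 6 and r = 3.
6^3 = 216

216


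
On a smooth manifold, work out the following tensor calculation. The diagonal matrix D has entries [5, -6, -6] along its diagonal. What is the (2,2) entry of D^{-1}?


For a diagonal matrix, the inverse has entries (D^{-1})_{ii} = 1/d_{ii}.
The diagonal entries are: d_{11} = 5, d_{22} = -6, d_{33} = -6
We need (D^{-1})_{22} = 1/d_{22} = 1/-6 = -1/6

-1/6


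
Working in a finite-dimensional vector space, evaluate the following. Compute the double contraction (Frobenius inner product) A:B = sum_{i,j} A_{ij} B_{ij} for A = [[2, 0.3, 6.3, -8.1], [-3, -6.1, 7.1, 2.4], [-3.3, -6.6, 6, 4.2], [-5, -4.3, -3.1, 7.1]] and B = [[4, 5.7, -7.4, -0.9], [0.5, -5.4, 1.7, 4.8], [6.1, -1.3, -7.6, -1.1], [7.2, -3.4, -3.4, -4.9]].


A:B = sum over all i,j of A_{ij} * B_{ij}.
Row 1: 2*4=8, 0.3*5.7=1.71, 6.3*-7.4=-46.62, -8.1*-0.9=7.29 => row sum = -29.62
Row 2: -3*0.5=-1.5, -6.1*-5.4=32.94, 7.1*1.7=12.07, 2.4*4.8=11.52 => row sum = 55.03
Row 3: -3.3*6.1=-20.13, -6.6*-1.3=8.58, 6*-7.6=-45.6, 4.2*-1.1=-4.62 => row sum = -61.77
Row 4: -5*7.2=-36, -4.3*-3.4=14.62, -3.1*-3.4=10.54, 7.1*-4.9=-34.79 => row sum = -45.63
Total = -29.62 + 55.03 + -61.77 + -45.63 = -81.99

-81.99


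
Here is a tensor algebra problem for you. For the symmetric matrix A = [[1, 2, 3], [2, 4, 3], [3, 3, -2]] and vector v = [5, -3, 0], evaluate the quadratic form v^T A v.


First compute Av:
(Av)_1 = 1*5 + 2*-3 + 3*0 = -1
(Av)_2 = 2*5 + 4*-3 + 3*0 = -2
(Av)_3 = 3*5 + 3*-3 + -2*0 = 6
Av = [-1, -2, 6]
Then v^T (Av) = 5*-1 + -3*-2 + 0*6
= -5 + 6 + 0 = 1

1


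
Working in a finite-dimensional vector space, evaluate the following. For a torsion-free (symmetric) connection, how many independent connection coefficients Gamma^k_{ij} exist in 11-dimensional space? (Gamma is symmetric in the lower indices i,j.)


Christoffel symbols Gamma^k_{ij} are symmetric in i,j, so there are d * d(d+1)/2 independent symbols.
d = 11
d(d+1)/2 = 11 * 12 / 2 = 66
Total = 11 * 66 = 726

726


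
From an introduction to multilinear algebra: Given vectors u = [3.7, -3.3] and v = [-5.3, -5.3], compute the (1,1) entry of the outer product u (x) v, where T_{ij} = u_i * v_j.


The outer product entry T_{ij} = u_i * v_j.
We need i=1, j=1.
u_1 = 3.7, v_1 = -5.3
T_{1,1} = 3.7 * -5.3 = -19.61

-19.61


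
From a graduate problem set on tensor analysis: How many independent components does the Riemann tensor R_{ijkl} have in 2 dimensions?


The Riemann tensor in d dimensions has d^2(d^2 - 1)/12 independent components.
d = 2, so d^2 = 4
d^2 - 1 = 3
d^2(d^2 - 1) = 4 * 3 = 12
Divide by 12: 12 / 12 = 1

1


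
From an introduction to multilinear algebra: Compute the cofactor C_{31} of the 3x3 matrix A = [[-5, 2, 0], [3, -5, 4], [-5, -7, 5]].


To find cofactor C_{31}, delete row 3 and column 1.
The resulting 2x2 submatrix is: [[2, 0], [-5, 4]]
Minor M_{31} = 2*4 - 0*-5
  = 8 - 0 = 8
Sign = (-1)^(3+1) = (-1)^4 = 1
Cofactor C_{31} = 1 * 8 = 8

8


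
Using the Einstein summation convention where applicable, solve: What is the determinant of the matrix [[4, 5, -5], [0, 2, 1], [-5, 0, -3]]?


Expanding along the first row, det(A) = a11*M_11 - a12*M_12 + a13*M_13, where M_1j is the (1,j) minor.
Minor M_11 = 2*-3 - 1*0 = -6
Minor M_12 = 0*-3 - 1*-5 = 5
Minor M_13 = 0*0 - 2*-5 = 10
det = 4*(-6) - 5*(5) + -5*(10)
    = -24 - 25 + -50
    = -99

-99


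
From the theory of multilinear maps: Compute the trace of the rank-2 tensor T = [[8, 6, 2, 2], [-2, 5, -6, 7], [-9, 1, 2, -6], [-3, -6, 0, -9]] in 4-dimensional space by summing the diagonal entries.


The contraction (trace) of a rank-2 tensor is the sum of its diagonal elements.
Diagonal entries: A[1,1] = 8, A[2,2] = 5, A[3,3] = 2, A[4,4] = -9
Tr(A) = 8 + 5 + 2 + -9 = 6

6


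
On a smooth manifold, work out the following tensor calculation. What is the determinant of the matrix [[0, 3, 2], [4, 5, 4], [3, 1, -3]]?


Expanding along the first row, det(A) = a11*M_11 - a12*M_12 + a13*M_13, where M_1j is the (1,j) minor.
Minor M_11 = 5*-3 - 4*1 = -19
Minor M_12 = 4*-3 - 4*3 = -24
Minor M_13 = 4*1 - 5*3 = -11
det = 0*(-19) - 3*(-24) + 2*(-11)
    = 0 - -72 + -22
    = 50

50


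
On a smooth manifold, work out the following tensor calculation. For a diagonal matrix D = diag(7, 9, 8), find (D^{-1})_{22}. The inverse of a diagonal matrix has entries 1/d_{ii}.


For a diagonal matrix, the inverse has entries (D^{-1})_{ii} = 1/d_{ii}.
The diagonal entries are: d_{11} = 7, d_{22} = 9, d_{33} = 8
We need (D^{-1})_{22} = 1/d_{22} = 1/9 = 1/9

1/9


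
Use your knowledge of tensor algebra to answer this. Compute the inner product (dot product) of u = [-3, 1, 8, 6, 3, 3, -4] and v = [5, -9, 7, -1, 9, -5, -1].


The inner product u . v = sum of u_i * v_i.
Term-by-term: -3 * 5, 1 * -9, 8 * 7, 6 * -1, 3 * 9, 3 * -5, -4 * -1
Products: -15, -9, 56, -6, 27, -15, 4
Sum = -15 + -9 + 56 + -6 + 27 + -15 + 4 = 42

42


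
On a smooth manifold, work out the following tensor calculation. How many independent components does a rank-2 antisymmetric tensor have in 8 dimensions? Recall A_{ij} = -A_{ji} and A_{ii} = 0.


An antisymmetric rank-2 tensor satisfies A_{ij} = -A_{ji}, so diagonal entries are zero.
The independent components are the upper-triangular entries: C(n, 2) = n(n-1)/2.
n = 8
C(8, 2) = 8 * 7 / 2 = 56 / 2 = 28

28
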